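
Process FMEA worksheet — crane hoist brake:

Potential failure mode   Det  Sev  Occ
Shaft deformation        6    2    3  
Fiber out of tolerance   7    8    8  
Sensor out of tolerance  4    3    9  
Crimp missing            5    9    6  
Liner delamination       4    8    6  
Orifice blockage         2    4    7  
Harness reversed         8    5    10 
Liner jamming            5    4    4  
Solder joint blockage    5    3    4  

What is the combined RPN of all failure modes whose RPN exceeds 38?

RPN = Severity × Occurrence × Detection:
  Shaft deformation: 2 × 3 × 6 = 36
  Fiber out of tolerance: 8 × 8 × 7 = 448
  Sensor out of tolerance: 3 × 9 × 4 = 108
  Crimp missing: 9 × 6 × 5 = 270
  Liner delamination: 8 × 6 × 4 = 192
  Orifice blockage: 4 × 7 × 2 = 56
  Harness reversed: 5 × 10 × 8 = 400
  Liner jamming: 4 × 4 × 5 = 80
  Solder joint blockage: 3 × 4 × 5 = 60
RPN > 38: Fiber out of tolerance (448), Sensor out of tolerance (108), Crimp missing (270), Liner delamination (192), Orifice blockage (56), Harness reversed (400), Liner jamming (80), Solder joint blockage (60).
Sum: 448 + 108 + 270 + 192 + 56 + 400 + 80 + 60 = 1614.

1614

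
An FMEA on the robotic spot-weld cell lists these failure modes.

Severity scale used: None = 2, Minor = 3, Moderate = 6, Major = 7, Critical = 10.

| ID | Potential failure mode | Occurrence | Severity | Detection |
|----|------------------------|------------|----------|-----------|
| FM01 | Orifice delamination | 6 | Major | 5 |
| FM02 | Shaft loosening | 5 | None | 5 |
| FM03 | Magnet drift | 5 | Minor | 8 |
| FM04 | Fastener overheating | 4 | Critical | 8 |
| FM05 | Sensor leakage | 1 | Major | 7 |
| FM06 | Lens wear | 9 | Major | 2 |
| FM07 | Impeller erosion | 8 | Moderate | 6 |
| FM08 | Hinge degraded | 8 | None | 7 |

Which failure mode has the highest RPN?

RPN = Severity × Occurrence × Detection:
  FM01: 7 × 6 × 5 = 210
  FM02: 2 × 5 × 5 = 50
  FM03: 3 × 5 × 8 = 120
  FM04: 10 × 4 × 8 = 320
  FM05: 7 × 1 × 7 = 49
  FM06: 7 × 9 × 2 = 126
  FM07: 6 × 8 × 6 = 288
  FM08: 2 × 8 × 7 = 112
Highest RPN is 320 → FM04.

FM04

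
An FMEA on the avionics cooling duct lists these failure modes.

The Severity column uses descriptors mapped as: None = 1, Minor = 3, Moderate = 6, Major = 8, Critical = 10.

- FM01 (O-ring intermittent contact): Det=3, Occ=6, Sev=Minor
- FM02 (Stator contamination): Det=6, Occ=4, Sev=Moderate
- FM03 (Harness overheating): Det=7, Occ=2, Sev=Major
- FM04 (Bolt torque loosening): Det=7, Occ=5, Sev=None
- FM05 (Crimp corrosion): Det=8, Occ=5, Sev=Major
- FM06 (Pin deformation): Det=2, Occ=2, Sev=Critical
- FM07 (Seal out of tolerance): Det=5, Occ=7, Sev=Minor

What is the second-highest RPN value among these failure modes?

RPN = Severity × Occurrence × Detection:
  FM01: 3 × 6 × 3 = 54
  FM02: 6 × 4 × 6 = 144
  FM03: 8 × 2 × 7 = 112
  FM04: 1 × 5 × 7 = 35
  FM05: 8 × 5 × 8 = 320
  FM06: 10 × 2 × 2 = 40
  FM07: 3 × 7 × 5 = 105
Sorted descending: 320, 144, 112, 105, 54, 40, 35.
The second-highest RPN is 144 (FM02).

144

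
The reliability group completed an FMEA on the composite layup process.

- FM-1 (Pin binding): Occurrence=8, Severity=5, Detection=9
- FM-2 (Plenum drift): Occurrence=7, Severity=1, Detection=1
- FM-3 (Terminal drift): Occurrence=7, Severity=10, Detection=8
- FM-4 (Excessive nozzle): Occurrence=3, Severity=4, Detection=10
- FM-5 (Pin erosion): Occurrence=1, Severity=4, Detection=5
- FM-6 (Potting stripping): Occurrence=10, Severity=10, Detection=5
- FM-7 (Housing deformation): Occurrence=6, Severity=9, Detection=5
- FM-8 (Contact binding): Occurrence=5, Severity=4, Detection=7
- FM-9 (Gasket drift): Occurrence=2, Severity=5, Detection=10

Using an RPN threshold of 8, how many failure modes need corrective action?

RPN = Severity × Occurrence × Detection:
  FM-1: 5 × 8 × 9 = 360
  FM-2: 1 × 7 × 1 = 7
  FM-3: 10 × 7 × 8 = 560
  FM-4: 4 × 3 × 10 = 120
  FM-5: 4 × 1 × 5 = 20
  FM-6: 10 × 10 × 5 = 500
  FM-7: 9 × 6 × 5 = 270
  FM-8: 4 × 5 × 7 = 140
  FM-9: 5 × 2 × 10 = 100
Modes with RPN ≥ 8: FM-1 (360), FM-3 (560), FM-4 (120), FM-5 (20), FM-6 (500), FM-7 (270), FM-8 (140), FM-9 (100) → 8.

8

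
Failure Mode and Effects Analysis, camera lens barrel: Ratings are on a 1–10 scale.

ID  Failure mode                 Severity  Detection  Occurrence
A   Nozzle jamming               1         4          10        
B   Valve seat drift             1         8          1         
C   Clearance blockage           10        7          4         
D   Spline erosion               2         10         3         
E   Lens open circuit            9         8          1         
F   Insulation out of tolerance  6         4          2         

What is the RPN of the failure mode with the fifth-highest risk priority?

RPN = Severity × Occurrence × Detection:
  A: 1 × 10 × 4 = 40
  B: 1 × 1 × 8 = 8
  C: 10 × 4 × 7 = 280
  D: 2 × 3 × 10 = 60
  E: 9 × 1 × 8 = 72
  F: 6 × 2 × 4 = 48
Sorted descending: 280, 72, 60, 48, 40, 8.
The fifth-highest RPN is 40 (A).

40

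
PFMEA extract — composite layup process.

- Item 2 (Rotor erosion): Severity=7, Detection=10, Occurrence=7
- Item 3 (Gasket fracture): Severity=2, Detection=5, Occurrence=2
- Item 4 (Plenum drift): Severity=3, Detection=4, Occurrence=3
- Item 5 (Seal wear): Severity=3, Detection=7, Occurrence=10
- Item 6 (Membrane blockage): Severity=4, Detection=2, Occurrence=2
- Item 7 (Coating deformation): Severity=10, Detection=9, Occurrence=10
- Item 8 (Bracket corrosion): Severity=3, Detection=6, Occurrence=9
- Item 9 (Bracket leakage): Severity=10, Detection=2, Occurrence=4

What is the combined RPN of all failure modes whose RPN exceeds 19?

1898

RPN = Severity × Occurrence × Detection:
  Item 2: 7 × 7 × 10 = 490
  Item 3: 2 × 2 × 5 = 20
  Item 4: 3 × 3 × 4 = 36
  Item 5: 3 × 10 × 7 = 210
  Item 6: 4 × 2 × 2 = 16
  Item 7: 10 × 10 × 9 = 900
  Item 8: 3 × 9 × 6 = 162
  Item 9: 10 × 4 × 2 = 80
RPN > 19: Item 2 (490), Item 3 (20), Item 4 (36), Item 5 (210), Item 7 (900), Item 8 (162), Item 9 (80).
Sum: 490 + 20 + 36 + 210 + 900 + 162 + 80 = 1898.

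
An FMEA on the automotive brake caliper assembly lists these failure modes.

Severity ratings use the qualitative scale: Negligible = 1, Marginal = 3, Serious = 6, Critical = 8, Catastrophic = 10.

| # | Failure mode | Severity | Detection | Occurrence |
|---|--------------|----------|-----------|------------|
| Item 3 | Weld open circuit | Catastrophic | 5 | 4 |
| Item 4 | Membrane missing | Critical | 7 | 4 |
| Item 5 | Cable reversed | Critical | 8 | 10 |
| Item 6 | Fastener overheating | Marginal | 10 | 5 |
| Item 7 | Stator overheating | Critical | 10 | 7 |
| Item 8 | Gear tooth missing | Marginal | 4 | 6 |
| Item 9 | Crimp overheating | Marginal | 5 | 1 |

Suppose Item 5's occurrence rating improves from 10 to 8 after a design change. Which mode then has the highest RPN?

Item 7

RPN = Severity × Occurrence × Detection:
  Item 3: 10 × 4 × 5 = 200
  Item 4: 8 × 4 × 7 = 224
  Item 5: 8 × 10 × 8 = 640
  Item 6: 3 × 5 × 10 = 150
  Item 7: 8 × 7 × 10 = 560
  Item 8: 3 × 6 × 4 = 72
  Item 9: 3 × 1 × 5 = 15
After action: Item 5 → 8 × 8 × 8 = 512.
Revised RPNs: Item 7=560, Item 5=512, Item 4=224, Item 3=200, Item 6=150, Item 8=72, Item 9=15.
Highest is now Item 7 (560).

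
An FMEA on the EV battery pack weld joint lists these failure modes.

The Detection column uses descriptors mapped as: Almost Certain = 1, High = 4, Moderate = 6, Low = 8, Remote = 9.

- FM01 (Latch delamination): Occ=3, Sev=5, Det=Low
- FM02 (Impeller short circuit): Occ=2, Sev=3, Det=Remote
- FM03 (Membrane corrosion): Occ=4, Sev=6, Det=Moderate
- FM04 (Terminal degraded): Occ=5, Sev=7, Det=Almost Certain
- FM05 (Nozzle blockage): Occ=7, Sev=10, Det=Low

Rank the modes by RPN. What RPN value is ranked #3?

120

RPN = Severity × Occurrence × Detection:
  FM01: 5 × 3 × 8 = 120
  FM02: 3 × 2 × 9 = 54
  FM03: 6 × 4 × 6 = 144
  FM04: 7 × 5 × 1 = 35
  FM05: 10 × 7 × 8 = 560
Sorted descending: 560, 144, 120, 54, 35.
The third-highest RPN is 120 (FM01).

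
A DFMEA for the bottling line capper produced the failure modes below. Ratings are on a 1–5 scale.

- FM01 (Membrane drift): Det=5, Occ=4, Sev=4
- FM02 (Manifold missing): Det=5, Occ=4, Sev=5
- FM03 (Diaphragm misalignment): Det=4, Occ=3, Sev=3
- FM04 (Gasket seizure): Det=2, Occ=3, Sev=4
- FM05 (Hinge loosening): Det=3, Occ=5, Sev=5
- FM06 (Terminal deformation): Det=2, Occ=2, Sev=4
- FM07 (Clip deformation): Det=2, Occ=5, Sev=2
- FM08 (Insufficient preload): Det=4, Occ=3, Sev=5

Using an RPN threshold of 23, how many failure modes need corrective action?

RPN = Severity × Occurrence × Detection:
  FM01: 4 × 4 × 5 = 80
  FM02: 5 × 4 × 5 = 100
  FM03: 3 × 3 × 4 = 36
  FM04: 4 × 3 × 2 = 24
  FM05: 5 × 5 × 3 = 75
  FM06: 4 × 2 × 2 = 16
  FM07: 2 × 5 × 2 = 20
  FM08: 5 × 3 × 4 = 60
Modes with RPN ≥ 23: FM01 (80), FM02 (100), FM03 (36), FM04 (24), FM05 (75), FM08 (60) → 6.

6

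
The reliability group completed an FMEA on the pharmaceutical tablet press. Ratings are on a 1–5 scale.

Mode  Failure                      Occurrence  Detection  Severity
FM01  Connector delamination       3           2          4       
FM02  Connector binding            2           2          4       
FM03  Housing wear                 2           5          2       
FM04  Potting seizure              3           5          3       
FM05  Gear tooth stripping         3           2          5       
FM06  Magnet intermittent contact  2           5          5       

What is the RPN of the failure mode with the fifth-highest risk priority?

20

RPN = Severity × Occurrence × Detection:
  FM01: 4 × 3 × 2 = 24
  FM02: 4 × 2 × 2 = 16
  FM03: 2 × 2 × 5 = 20
  FM04: 3 × 3 × 5 = 45
  FM05: 5 × 3 × 2 = 30
  FM06: 5 × 2 × 5 = 50
Sorted descending: 50, 45, 30, 24, 20, 16.
The fifth-highest RPN is 20 (FM03).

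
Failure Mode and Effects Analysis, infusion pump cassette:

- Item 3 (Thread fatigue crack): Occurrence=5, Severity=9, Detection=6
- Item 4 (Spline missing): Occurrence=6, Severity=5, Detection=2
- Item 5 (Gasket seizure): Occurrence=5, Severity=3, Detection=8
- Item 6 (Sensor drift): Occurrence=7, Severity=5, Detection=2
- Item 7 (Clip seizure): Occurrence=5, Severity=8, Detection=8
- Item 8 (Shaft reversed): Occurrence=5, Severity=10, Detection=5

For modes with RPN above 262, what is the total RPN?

590

RPN = Severity × Occurrence × Detection:
  Item 3: 9 × 5 × 6 = 270
  Item 4: 5 × 6 × 2 = 60
  Item 5: 3 × 5 × 8 = 120
  Item 6: 5 × 7 × 2 = 70
  Item 7: 8 × 5 × 8 = 320
  Item 8: 10 × 5 × 5 = 250
RPN > 262: Item 3 (270), Item 7 (320).
Sum: 270 + 320 = 590.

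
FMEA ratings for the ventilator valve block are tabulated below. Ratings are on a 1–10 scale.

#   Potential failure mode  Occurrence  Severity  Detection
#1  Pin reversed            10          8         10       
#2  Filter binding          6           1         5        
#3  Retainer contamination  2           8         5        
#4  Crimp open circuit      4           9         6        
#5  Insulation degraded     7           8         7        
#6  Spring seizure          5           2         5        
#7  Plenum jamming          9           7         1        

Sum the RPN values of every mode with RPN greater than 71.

1488

RPN = Severity × Occurrence × Detection:
  #1: 8 × 10 × 10 = 800
  #2: 1 × 6 × 5 = 30
  #3: 8 × 2 × 5 = 80
  #4: 9 × 4 × 6 = 216
  #5: 8 × 7 × 7 = 392
  #6: 2 × 5 × 5 = 50
  #7: 7 × 9 × 1 = 63
RPN > 71: #1 (800), #3 (80), #4 (216), #5 (392).
Sum: 800 + 80 + 216 + 392 = 1488.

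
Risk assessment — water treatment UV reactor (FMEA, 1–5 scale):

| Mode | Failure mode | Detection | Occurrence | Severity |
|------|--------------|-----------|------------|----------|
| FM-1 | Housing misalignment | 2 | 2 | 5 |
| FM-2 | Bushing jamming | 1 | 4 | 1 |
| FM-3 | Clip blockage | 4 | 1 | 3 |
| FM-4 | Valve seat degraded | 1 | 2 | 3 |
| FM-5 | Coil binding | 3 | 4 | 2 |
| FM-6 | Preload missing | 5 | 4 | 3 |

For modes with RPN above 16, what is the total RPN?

104

RPN = Severity × Occurrence × Detection:
  FM-1: 5 × 2 × 2 = 20
  FM-2: 1 × 4 × 1 = 4
  FM-3: 3 × 1 × 4 = 12
  FM-4: 3 × 2 × 1 = 6
  FM-5: 2 × 4 × 3 = 24
  FM-6: 3 × 4 × 5 = 60
RPN > 16: FM-1 (20), FM-5 (24), FM-6 (60).
Sum: 20 + 24 + 60 = 104.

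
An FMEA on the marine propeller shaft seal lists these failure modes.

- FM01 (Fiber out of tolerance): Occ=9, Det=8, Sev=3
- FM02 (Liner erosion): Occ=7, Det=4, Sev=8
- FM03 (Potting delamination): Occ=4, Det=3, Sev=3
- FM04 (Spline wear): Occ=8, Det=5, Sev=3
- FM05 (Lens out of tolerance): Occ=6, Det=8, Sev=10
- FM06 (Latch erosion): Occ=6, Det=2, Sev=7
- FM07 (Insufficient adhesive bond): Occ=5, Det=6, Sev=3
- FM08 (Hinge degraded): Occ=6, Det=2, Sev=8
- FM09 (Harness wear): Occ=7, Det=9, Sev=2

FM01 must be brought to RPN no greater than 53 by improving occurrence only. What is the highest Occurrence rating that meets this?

2

FM01: S=3, O=9, D=8 → current RPN = 216.
Fixed product = 24. Need 24 × O ≤ 53, so O ≤ 53/24 = 2.21.
Maximum integer Occurrence rating = 2 (gives RPN 48; O=3 would give 72 > 53).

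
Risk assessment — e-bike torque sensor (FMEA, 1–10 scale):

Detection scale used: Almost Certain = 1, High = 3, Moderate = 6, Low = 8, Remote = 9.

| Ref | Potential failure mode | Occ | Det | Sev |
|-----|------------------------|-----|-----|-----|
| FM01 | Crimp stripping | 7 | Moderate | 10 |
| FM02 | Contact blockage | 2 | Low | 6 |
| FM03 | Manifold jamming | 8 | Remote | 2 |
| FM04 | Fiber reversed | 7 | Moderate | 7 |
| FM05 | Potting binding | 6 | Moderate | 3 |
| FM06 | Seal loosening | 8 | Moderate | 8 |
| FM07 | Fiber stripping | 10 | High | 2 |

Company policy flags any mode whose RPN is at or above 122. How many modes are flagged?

RPN = Severity × Occurrence × Detection:
  FM01: 10 × 7 × 6 = 420
  FM02: 6 × 2 × 8 = 96
  FM03: 2 × 8 × 9 = 144
  FM04: 7 × 7 × 6 = 294
  FM05: 3 × 6 × 6 = 108
  FM06: 8 × 8 × 6 = 384
  FM07: 2 × 10 × 3 = 60
Modes with RPN ≥ 122: FM01 (420), FM03 (144), FM04 (294), FM06 (384) → 4.

4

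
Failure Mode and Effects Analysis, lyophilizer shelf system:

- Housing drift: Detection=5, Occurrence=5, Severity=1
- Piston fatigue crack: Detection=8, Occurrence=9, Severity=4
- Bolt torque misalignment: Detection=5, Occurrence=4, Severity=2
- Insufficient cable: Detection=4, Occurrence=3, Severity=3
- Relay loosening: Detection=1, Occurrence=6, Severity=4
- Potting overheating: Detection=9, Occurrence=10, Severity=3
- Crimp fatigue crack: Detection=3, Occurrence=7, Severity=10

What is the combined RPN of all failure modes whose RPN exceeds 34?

RPN = Severity × Occurrence × Detection:
  Housing drift: 1 × 5 × 5 = 25
  Piston fatigue crack: 4 × 9 × 8 = 288
  Bolt torque misalignment: 2 × 4 × 5 = 40
  Insufficient cable: 3 × 3 × 4 = 36
  Relay loosening: 4 × 6 × 1 = 24
  Potting overheating: 3 × 10 × 9 = 270
  Crimp fatigue crack: 10 × 7 × 3 = 210
RPN > 34: Piston fatigue crack (288), Bolt torque misalignment (40), Insufficient cable (36), Potting overheating (270), Crimp fatigue crack (210).
Sum: 288 + 40 + 36 + 270 + 210 = 844.

844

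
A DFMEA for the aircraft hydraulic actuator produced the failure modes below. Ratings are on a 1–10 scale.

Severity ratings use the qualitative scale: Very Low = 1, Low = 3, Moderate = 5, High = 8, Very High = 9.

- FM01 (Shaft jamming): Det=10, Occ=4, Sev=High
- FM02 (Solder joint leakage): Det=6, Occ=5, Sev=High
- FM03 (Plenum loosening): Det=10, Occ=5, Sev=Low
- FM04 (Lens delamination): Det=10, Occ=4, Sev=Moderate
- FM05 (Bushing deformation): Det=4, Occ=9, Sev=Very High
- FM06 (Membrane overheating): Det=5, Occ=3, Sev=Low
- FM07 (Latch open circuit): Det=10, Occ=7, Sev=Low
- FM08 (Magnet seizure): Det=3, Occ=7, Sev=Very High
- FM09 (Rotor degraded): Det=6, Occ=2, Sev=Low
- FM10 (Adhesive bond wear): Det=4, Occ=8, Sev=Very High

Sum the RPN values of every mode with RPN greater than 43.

1966

RPN = Severity × Occurrence × Detection:
  FM01: 8 × 4 × 10 = 320
  FM02: 8 × 5 × 6 = 240
  FM03: 3 × 5 × 10 = 150
  FM04: 5 × 4 × 10 = 200
  FM05: 9 × 9 × 4 = 324
  FM06: 3 × 3 × 5 = 45
  FM07: 3 × 7 × 10 = 210
  FM08: 9 × 7 × 3 = 189
  FM09: 3 × 2 × 6 = 36
  FM10: 9 × 8 × 4 = 288
RPN > 43: FM01 (320), FM02 (240), FM03 (150), FM04 (200), FM05 (324), FM06 (45), FM07 (210), FM08 (189), FM10 (288).
Sum: 320 + 240 + 150 + 200 + 324 + 45 + 210 + 189 + 288 = 1966.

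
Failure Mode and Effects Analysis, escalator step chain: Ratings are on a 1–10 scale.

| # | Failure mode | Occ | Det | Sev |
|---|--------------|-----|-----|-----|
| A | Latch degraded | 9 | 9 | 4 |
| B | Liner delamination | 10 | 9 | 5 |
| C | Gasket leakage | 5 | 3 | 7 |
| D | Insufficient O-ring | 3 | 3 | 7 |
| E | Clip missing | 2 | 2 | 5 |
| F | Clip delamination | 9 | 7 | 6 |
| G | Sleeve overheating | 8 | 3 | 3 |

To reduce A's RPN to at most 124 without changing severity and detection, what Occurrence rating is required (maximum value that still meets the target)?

3

A: S=4, O=9, D=9 → current RPN = 324.
Fixed product = 36. Need 36 × O ≤ 124, so O ≤ 124/36 = 3.44.
Maximum integer Occurrence rating = 3 (gives RPN 108; O=4 would give 144 > 124).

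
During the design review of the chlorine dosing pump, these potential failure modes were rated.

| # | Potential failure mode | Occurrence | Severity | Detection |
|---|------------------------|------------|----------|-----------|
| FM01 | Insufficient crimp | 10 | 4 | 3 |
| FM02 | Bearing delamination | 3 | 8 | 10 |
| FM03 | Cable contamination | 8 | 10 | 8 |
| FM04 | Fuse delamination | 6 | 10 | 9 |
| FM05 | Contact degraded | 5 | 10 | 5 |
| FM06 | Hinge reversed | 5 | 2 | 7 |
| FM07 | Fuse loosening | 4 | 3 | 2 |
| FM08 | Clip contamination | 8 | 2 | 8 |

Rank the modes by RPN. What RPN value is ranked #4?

RPN = Severity × Occurrence × Detection:
  FM01: 4 × 10 × 3 = 120
  FM02: 8 × 3 × 10 = 240
  FM03: 10 × 8 × 8 = 640
  FM04: 10 × 6 × 9 = 540
  FM05: 10 × 5 × 5 = 250
  FM06: 2 × 5 × 7 = 70
  FM07: 3 × 4 × 2 = 24
  FM08: 2 × 8 × 8 = 128
Sorted descending: 640, 540, 250, 240, 128, 120, 70, 24.
The fourth-highest RPN is 240 (FM02).

240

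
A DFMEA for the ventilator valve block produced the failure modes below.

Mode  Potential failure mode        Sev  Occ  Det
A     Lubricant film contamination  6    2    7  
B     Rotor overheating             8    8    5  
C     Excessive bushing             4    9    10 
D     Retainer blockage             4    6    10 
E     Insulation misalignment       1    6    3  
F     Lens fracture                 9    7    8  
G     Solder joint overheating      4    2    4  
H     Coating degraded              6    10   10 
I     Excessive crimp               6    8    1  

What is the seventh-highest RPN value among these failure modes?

48

RPN = Severity × Occurrence × Detection:
  A: 6 × 2 × 7 = 84
  B: 8 × 8 × 5 = 320
  C: 4 × 9 × 10 = 360
  D: 4 × 6 × 10 = 240
  E: 1 × 6 × 3 = 18
  F: 9 × 7 × 8 = 504
  G: 4 × 2 × 4 = 32
  H: 6 × 10 × 10 = 600
  I: 6 × 8 × 1 = 48
Sorted descending: 600, 504, 360, 320, 240, 84, 48, 32, 18.
The seventh-highest RPN is 48 (I).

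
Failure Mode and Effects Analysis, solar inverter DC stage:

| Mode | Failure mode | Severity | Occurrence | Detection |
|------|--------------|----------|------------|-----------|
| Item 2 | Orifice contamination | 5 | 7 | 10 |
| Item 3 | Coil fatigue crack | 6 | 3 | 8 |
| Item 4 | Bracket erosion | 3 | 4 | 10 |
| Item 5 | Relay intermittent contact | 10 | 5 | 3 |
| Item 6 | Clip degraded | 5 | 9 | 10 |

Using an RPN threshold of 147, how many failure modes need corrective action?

RPN = Severity × Occurrence × Detection:
  Item 2: 5 × 7 × 10 = 350
  Item 3: 6 × 3 × 8 = 144
  Item 4: 3 × 4 × 10 = 120
  Item 5: 10 × 5 × 3 = 150
  Item 6: 5 × 9 × 10 = 450
Modes with RPN ≥ 147: Item 2 (350), Item 5 (150), Item 6 (450) → 3.

3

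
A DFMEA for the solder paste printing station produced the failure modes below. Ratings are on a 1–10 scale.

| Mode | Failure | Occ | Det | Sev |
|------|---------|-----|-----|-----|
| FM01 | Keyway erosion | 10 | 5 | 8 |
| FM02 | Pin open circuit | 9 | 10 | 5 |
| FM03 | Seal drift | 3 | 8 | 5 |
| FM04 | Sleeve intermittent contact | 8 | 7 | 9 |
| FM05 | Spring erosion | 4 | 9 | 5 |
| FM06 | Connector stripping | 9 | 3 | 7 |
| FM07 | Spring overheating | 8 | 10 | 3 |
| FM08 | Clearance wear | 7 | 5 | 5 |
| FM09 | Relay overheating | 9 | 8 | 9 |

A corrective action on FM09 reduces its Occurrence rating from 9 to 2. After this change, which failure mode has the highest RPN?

FM04

RPN = Severity × Occurrence × Detection:
  FM01: 8 × 10 × 5 = 400
  FM02: 5 × 9 × 10 = 450
  FM03: 5 × 3 × 8 = 120
  FM04: 9 × 8 × 7 = 504
  FM05: 5 × 4 × 9 = 180
  FM06: 7 × 9 × 3 = 189
  FM07: 3 × 8 × 10 = 240
  FM08: 5 × 7 × 5 = 175
  FM09: 9 × 9 × 8 = 648
After action: FM09 → 9 × 2 × 8 = 144.
Revised RPNs: FM04=504, FM02=450, FM01=400, FM07=240, FM06=189, FM05=180, FM08=175, FM09=144, FM03=120.
Highest is now FM04 (504).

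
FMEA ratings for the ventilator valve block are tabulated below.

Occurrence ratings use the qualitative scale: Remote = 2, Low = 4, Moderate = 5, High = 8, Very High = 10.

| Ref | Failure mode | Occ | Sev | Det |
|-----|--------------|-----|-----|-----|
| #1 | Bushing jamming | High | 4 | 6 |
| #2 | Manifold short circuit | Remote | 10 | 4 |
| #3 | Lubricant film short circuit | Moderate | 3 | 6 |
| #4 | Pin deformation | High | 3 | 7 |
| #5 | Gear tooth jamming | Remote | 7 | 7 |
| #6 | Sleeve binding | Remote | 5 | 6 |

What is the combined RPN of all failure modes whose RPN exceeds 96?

458

RPN = Severity × Occurrence × Detection:
  #1: 4 × 8 × 6 = 192
  #2: 10 × 2 × 4 = 80
  #3: 3 × 5 × 6 = 90
  #4: 3 × 8 × 7 = 168
  #5: 7 × 2 × 7 = 98
  #6: 5 × 2 × 6 = 60
RPN > 96: #1 (192), #4 (168), #5 (98).
Sum: 192 + 168 + 98 = 458.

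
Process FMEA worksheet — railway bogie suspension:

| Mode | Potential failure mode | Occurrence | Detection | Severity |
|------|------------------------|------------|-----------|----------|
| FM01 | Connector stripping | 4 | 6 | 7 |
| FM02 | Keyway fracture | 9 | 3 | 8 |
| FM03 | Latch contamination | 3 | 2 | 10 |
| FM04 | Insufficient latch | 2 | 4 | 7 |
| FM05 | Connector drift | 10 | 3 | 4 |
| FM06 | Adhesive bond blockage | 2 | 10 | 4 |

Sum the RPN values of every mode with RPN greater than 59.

644

RPN = Severity × Occurrence × Detection:
  FM01: 7 × 4 × 6 = 168
  FM02: 8 × 9 × 3 = 216
  FM03: 10 × 3 × 2 = 60
  FM04: 7 × 2 × 4 = 56
  FM05: 4 × 10 × 3 = 120
  FM06: 4 × 2 × 10 = 80
RPN > 59: FM01 (168), FM02 (216), FM03 (60), FM05 (120), FM06 (80).
Sum: 168 + 216 + 60 + 120 + 80 = 644.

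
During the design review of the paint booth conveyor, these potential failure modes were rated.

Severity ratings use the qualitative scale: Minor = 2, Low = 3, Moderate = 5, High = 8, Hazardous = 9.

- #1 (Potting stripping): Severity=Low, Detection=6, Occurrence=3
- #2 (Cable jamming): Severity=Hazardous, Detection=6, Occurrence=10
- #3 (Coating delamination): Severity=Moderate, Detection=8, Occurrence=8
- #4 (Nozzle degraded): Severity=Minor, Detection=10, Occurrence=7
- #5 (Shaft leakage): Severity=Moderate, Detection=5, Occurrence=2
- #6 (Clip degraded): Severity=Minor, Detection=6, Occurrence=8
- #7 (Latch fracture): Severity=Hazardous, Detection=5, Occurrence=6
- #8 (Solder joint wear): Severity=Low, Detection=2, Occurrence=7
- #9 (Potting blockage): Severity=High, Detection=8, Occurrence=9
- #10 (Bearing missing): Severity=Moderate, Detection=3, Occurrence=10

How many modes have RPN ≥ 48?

RPN = Severity × Occurrence × Detection:
  #1: 3 × 3 × 6 = 54
  #2: 9 × 10 × 6 = 540
  #3: 5 × 8 × 8 = 320
  #4: 2 × 7 × 10 = 140
  #5: 5 × 2 × 5 = 50
  #6: 2 × 8 × 6 = 96
  #7: 9 × 6 × 5 = 270
  #8: 3 × 7 × 2 = 42
  #9: 8 × 9 × 8 = 576
  #10: 5 × 10 × 3 = 150
Modes with RPN ≥ 48: #1 (54), #2 (540), #3 (320), #4 (140), #5 (50), #6 (96), #7 (270), #9 (576), #10 (150) → 9.

9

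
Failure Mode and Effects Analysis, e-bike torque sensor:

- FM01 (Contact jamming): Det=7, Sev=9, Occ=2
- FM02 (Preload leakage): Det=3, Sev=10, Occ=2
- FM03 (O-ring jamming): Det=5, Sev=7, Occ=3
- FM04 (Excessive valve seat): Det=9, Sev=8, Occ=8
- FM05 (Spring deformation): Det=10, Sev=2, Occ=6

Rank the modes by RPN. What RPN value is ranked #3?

120

RPN = Severity × Occurrence × Detection:
  FM01: 9 × 2 × 7 = 126
  FM02: 10 × 2 × 3 = 60
  FM03: 7 × 3 × 5 = 105
  FM04: 8 × 8 × 9 = 576
  FM05: 2 × 6 × 10 = 120
Sorted descending: 576, 126, 120, 105, 60.
The third-highest RPN is 120 (FM05).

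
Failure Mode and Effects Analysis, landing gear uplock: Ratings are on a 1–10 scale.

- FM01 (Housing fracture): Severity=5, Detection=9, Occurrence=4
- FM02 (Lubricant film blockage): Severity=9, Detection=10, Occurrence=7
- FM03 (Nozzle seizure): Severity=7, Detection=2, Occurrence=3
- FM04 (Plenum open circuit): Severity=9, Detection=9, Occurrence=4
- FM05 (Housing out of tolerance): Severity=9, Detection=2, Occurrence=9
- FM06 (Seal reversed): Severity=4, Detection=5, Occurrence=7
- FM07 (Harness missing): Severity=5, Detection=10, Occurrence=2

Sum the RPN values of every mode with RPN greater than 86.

1536

RPN = Severity × Occurrence × Detection:
  FM01: 5 × 4 × 9 = 180
  FM02: 9 × 7 × 10 = 630
  FM03: 7 × 3 × 2 = 42
  FM04: 9 × 4 × 9 = 324
  FM05: 9 × 9 × 2 = 162
  FM06: 4 × 7 × 5 = 140
  FM07: 5 × 2 × 10 = 100
RPN > 86: FM01 (180), FM02 (630), FM04 (324), FM05 (162), FM06 (140), FM07 (100).
Sum: 180 + 630 + 324 + 162 + 140 + 100 = 1536.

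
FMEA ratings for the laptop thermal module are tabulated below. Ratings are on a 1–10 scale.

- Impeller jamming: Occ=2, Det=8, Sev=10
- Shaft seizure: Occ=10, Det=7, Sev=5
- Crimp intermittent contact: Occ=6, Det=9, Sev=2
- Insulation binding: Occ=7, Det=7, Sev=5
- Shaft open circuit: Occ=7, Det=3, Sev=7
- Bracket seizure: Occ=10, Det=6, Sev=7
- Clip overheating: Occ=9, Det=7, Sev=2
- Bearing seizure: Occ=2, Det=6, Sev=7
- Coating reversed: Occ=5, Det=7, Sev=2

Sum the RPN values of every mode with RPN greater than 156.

1175

RPN = Severity × Occurrence × Detection:
  Impeller jamming: 10 × 2 × 8 = 160
  Shaft seizure: 5 × 10 × 7 = 350
  Crimp intermittent contact: 2 × 6 × 9 = 108
  Insulation binding: 5 × 7 × 7 = 245
  Shaft open circuit: 7 × 7 × 3 = 147
  Bracket seizure: 7 × 10 × 6 = 420
  Clip overheating: 2 × 9 × 7 = 126
  Bearing seizure: 7 × 2 × 6 = 84
  Coating reversed: 2 × 5 × 7 = 70
RPN > 156: Impeller jamming (160), Shaft seizure (350), Insulation binding (245), Bracket seizure (420).
Sum: 160 + 350 + 245 + 420 = 1175.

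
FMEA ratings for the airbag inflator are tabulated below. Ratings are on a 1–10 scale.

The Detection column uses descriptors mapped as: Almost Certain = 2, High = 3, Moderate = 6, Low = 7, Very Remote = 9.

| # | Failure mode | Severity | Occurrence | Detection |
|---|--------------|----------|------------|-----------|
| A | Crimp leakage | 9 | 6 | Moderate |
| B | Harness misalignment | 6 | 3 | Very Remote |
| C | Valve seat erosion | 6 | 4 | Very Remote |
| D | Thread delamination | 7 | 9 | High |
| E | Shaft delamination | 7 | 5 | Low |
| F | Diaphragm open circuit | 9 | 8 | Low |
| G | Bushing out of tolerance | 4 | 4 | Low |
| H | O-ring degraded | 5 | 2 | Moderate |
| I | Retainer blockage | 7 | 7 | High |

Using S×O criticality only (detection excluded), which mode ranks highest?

F

Criticality = Severity × Occurrence:
  A: 9 × 6 = 54
  B: 6 × 3 = 18
  C: 6 × 4 = 24
  D: 7 × 9 = 63
  E: 7 × 5 = 35
  F: 9 × 8 = 72
  G: 4 × 4 = 16
  H: 5 × 2 = 10
  I: 7 × 7 = 49
Highest criticality is 72 → F.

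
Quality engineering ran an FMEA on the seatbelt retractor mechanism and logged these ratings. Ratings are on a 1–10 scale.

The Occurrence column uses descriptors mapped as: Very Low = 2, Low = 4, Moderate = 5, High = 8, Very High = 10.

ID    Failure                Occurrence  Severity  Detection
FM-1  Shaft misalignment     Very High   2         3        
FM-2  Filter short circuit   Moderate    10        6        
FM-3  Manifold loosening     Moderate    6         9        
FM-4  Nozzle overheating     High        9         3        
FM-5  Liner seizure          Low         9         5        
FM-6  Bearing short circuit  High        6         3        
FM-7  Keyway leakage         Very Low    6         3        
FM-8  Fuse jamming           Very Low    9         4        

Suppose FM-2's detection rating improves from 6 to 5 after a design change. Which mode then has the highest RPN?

RPN = Severity × Occurrence × Detection:
  FM-1: 2 × 10 × 3 = 60
  FM-2: 10 × 5 × 6 = 300
  FM-3: 6 × 5 × 9 = 270
  FM-4: 9 × 8 × 3 = 216
  FM-5: 9 × 4 × 5 = 180
  FM-6: 6 × 8 × 3 = 144
  FM-7: 6 × 2 × 3 = 36
  FM-8: 9 × 2 × 4 = 72
After action: FM-2 → 10 × 5 × 5 = 250.
Revised RPNs: FM-3=270, FM-2=250, FM-4=216, FM-5=180, FM-6=144, FM-8=72, FM-1=60, FM-7=36.
Highest is now FM-3 (270).

FM-3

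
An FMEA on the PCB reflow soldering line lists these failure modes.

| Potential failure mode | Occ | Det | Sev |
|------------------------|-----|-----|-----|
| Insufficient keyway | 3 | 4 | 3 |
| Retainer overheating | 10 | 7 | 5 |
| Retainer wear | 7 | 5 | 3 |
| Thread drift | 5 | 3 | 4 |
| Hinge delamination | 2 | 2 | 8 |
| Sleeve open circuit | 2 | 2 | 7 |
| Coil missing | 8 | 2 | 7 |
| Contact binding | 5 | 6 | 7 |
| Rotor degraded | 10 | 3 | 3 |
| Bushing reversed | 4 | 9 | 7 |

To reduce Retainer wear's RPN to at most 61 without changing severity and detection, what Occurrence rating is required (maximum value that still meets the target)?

4

Retainer wear: S=3, O=7, D=5 → current RPN = 105.
Fixed product = 15. Need 15 × O ≤ 61, so O ≤ 61/15 = 4.07.
Maximum integer Occurrence rating = 4 (gives RPN 60; O=5 would give 75 > 61).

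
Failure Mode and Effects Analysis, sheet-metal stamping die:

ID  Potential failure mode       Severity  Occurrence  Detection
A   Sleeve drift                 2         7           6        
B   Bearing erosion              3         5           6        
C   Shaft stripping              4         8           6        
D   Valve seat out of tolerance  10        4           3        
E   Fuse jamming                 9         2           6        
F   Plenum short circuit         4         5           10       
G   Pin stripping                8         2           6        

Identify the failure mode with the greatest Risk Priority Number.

F

RPN = Severity × Occurrence × Detection:
  A: 2 × 7 × 6 = 84
  B: 3 × 5 × 6 = 90
  C: 4 × 8 × 6 = 192
  D: 10 × 4 × 3 = 120
  E: 9 × 2 × 6 = 108
  F: 4 × 5 × 10 = 200
  G: 8 × 2 × 6 = 96
Highest RPN is 200 → F.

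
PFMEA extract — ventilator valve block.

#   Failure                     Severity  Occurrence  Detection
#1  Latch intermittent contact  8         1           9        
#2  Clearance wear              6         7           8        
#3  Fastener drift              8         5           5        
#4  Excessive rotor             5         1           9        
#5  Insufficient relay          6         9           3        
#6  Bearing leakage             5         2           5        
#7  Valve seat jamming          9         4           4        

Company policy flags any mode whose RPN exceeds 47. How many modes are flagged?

6

RPN = Severity × Occurrence × Detection:
  #1: 8 × 1 × 9 = 72
  #2: 6 × 7 × 8 = 336
  #3: 8 × 5 × 5 = 200
  #4: 5 × 1 × 9 = 45
  #5: 6 × 9 × 3 = 162
  #6: 5 × 2 × 5 = 50
  #7: 9 × 4 × 4 = 144
Modes with RPN > 47: #1 (72), #2 (336), #3 (200), #5 (162), #6 (50), #7 (144) → 6.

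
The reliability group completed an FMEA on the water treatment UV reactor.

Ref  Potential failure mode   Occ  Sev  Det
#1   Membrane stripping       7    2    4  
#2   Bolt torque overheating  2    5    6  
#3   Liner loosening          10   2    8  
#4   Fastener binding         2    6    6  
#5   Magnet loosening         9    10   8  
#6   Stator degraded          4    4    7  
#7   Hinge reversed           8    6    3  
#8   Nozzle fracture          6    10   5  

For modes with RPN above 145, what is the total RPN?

RPN = Severity × Occurrence × Detection:
  #1: 2 × 7 × 4 = 56
  #2: 5 × 2 × 6 = 60
  #3: 2 × 10 × 8 = 160
  #4: 6 × 2 × 6 = 72
  #5: 10 × 9 × 8 = 720
  #6: 4 × 4 × 7 = 112
  #7: 6 × 8 × 3 = 144
  #8: 10 × 6 × 5 = 300
RPN > 145: #3 (160), #5 (720), #8 (300).
Sum: 160 + 720 + 300 = 1180.

1180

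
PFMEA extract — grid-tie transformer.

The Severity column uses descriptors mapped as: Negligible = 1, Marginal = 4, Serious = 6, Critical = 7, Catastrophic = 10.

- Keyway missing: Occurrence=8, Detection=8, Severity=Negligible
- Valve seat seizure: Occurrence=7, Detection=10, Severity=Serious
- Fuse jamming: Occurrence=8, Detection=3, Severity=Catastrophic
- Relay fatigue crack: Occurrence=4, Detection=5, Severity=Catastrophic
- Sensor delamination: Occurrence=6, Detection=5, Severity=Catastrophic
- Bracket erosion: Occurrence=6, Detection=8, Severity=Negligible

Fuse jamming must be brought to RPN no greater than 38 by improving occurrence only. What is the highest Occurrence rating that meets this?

1

Fuse jamming: S=10, O=8, D=3 → current RPN = 240.
Fixed product = 30. Need 30 × O ≤ 38, so O ≤ 38/30 = 1.27.
Maximum integer Occurrence rating = 1 (gives RPN 30; O=2 would give 60 > 38).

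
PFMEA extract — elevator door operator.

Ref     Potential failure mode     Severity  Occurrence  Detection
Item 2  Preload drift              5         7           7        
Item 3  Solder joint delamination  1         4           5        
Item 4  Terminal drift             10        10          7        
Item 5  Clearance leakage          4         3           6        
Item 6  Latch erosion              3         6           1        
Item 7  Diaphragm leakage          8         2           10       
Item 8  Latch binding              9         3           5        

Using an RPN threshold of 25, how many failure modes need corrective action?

5

RPN = Severity × Occurrence × Detection:
  Item 2: 5 × 7 × 7 = 245
  Item 3: 1 × 4 × 5 = 20
  Item 4: 10 × 10 × 7 = 700
  Item 5: 4 × 3 × 6 = 72
  Item 6: 3 × 6 × 1 = 18
  Item 7: 8 × 2 × 10 = 160
  Item 8: 9 × 3 × 5 = 135
Modes with RPN ≥ 25: Item 2 (245), Item 4 (700), Item 5 (72), Item 7 (160), Item 8 (135) → 5.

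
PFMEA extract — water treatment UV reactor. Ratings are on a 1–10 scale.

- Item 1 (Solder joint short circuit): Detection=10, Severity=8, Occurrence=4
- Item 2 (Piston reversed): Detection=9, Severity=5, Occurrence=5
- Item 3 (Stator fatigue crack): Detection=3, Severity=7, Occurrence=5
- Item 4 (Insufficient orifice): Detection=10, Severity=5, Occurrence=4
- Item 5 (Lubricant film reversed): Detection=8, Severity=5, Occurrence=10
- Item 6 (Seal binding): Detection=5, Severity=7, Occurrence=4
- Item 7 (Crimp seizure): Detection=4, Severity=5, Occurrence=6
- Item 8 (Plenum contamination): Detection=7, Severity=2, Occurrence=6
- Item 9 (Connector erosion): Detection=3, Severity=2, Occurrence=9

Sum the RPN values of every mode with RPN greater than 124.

1285

RPN = Severity × Occurrence × Detection:
  Item 1: 8 × 4 × 10 = 320
  Item 2: 5 × 5 × 9 = 225
  Item 3: 7 × 5 × 3 = 105
  Item 4: 5 × 4 × 10 = 200
  Item 5: 5 × 10 × 8 = 400
  Item 6: 7 × 4 × 5 = 140
  Item 7: 5 × 6 × 4 = 120
  Item 8: 2 × 6 × 7 = 84
  Item 9: 2 × 9 × 3 = 54
RPN > 124: Item 1 (320), Item 2 (225), Item 4 (200), Item 5 (400), Item 6 (140).
Sum: 320 + 225 + 200 + 400 + 140 = 1285.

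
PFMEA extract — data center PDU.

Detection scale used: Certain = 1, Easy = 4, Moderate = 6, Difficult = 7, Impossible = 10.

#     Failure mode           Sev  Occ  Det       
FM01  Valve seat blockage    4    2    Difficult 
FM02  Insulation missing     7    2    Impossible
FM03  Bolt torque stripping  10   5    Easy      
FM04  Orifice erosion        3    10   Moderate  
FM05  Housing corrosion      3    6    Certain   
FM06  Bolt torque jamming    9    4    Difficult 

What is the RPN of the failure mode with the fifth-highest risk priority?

RPN = Severity × Occurrence × Detection:
  FM01: 4 × 2 × 7 = 56
  FM02: 7 × 2 × 10 = 140
  FM03: 10 × 5 × 4 = 200
  FM04: 3 × 10 × 6 = 180
  FM05: 3 × 6 × 1 = 18
  FM06: 9 × 4 × 7 = 252
Sorted descending: 252, 200, 180, 140, 56, 18.
The fifth-highest RPN is 56 (FM01).

56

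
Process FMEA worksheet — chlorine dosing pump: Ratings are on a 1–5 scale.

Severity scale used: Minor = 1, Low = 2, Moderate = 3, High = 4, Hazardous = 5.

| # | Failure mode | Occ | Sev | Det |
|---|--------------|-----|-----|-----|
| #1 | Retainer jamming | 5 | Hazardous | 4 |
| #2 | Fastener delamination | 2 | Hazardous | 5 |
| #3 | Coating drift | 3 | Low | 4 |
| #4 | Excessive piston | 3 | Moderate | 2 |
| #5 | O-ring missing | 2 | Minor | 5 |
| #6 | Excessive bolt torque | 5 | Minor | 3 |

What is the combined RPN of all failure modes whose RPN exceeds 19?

174

RPN = Severity × Occurrence × Detection:
  #1: 5 × 5 × 4 = 100
  #2: 5 × 2 × 5 = 50
  #3: 2 × 3 × 4 = 24
  #4: 3 × 3 × 2 = 18
  #5: 1 × 2 × 5 = 10
  #6: 1 × 5 × 3 = 15
RPN > 19: #1 (100), #2 (50), #3 (24).
Sum: 100 + 50 + 24 = 174.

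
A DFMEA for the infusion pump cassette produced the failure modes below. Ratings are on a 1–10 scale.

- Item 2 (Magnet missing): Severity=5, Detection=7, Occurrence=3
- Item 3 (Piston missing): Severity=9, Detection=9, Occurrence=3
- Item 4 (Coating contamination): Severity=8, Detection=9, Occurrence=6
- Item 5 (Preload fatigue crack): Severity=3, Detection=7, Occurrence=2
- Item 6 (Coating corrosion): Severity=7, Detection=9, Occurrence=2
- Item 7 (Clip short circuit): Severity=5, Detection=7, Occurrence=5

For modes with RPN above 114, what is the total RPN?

976

RPN = Severity × Occurrence × Detection:
  Item 2: 5 × 3 × 7 = 105
  Item 3: 9 × 3 × 9 = 243
  Item 4: 8 × 6 × 9 = 432
  Item 5: 3 × 2 × 7 = 42
  Item 6: 7 × 2 × 9 = 126
  Item 7: 5 × 5 × 7 = 175
RPN > 114: Item 3 (243), Item 4 (432), Item 6 (126), Item 7 (175).
Sum: 243 + 432 + 126 + 175 = 976.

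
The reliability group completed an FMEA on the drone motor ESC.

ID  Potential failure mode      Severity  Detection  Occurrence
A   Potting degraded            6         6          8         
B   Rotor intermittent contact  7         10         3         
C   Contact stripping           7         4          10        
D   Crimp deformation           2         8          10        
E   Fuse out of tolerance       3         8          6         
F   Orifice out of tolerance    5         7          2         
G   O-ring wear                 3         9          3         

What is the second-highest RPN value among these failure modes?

RPN = Severity × Occurrence × Detection:
  A: 6 × 8 × 6 = 288
  B: 7 × 3 × 10 = 210
  C: 7 × 10 × 4 = 280
  D: 2 × 10 × 8 = 160
  E: 3 × 6 × 8 = 144
  F: 5 × 2 × 7 = 70
  G: 3 × 3 × 9 = 81
Sorted descending: 288, 280, 210, 160, 144, 81, 70.
The second-highest RPN is 280 (C).

280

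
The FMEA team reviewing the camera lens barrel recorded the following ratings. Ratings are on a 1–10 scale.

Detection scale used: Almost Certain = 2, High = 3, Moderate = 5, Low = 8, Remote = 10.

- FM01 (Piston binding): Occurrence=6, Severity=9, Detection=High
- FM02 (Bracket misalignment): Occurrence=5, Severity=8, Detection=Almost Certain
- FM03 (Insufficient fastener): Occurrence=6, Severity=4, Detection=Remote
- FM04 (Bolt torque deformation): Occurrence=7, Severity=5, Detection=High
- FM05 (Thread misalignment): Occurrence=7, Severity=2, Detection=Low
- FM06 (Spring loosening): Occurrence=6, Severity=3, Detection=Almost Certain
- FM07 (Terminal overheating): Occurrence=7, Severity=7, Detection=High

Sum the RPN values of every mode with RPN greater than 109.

661

RPN = Severity × Occurrence × Detection:
  FM01: 9 × 6 × 3 = 162
  FM02: 8 × 5 × 2 = 80
  FM03: 4 × 6 × 10 = 240
  FM04: 5 × 7 × 3 = 105
  FM05: 2 × 7 × 8 = 112
  FM06: 3 × 6 × 2 = 36
  FM07: 7 × 7 × 3 = 147
RPN > 109: FM01 (162), FM03 (240), FM05 (112), FM07 (147).
Sum: 162 + 240 + 112 + 147 = 661.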